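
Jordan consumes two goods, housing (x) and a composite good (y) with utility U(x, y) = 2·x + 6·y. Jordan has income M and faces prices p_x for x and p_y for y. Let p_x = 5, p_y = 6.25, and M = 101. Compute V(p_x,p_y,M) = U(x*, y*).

Linear utility — the consumer picks whichever good has higher MU/price: 2/5 = 0.4 vs 6/6.25 = 0.96.
y gives more utility per dollar, so spend all income on y: y* = M/p_y, x* = 0.
Numerically: x* = 0, y* = 16.16.
Utility at the optimum: U(0, 16.16) = 96.96.

V = 96.96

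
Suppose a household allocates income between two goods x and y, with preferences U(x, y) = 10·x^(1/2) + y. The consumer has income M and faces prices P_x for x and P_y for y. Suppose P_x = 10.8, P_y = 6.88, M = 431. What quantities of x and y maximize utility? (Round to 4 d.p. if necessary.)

MU_x = 5/√x, MU_y = 1. Tangency: 5/√x = P_x/P_y.
Thus x* = (5·P_y/P_x)² — independent of M — with the rest of income spent on y.
Plugging in: x* = (5·6.88/10.8)² = 10.1454, y* = 46.7194.

x* = 10.1454, y* = 46.7194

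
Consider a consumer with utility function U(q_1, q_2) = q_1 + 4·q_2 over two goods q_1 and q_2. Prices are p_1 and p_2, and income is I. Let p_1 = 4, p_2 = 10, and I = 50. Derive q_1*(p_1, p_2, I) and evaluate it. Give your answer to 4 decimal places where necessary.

q_1* = 0

Perfect substitutes: compare marginal utility per dollar. 1/p_1 vs 4/p_2 → 0.25 vs 0.4.
q_2 gives more utility per dollar, so spend all income on q_2: q_2* = I/p_2, q_1* = 0.
Numerically: q_1* = 0, q_2* = 5.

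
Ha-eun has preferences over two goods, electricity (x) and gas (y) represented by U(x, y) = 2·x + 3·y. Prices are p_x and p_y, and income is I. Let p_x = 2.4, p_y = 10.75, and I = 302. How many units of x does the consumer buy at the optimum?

x gives more utility per dollar, so spend all income on x: x* = I/p_x, y* = 0.
Numerically: x* = 125.8333, y* = 0.

x* = 125.8333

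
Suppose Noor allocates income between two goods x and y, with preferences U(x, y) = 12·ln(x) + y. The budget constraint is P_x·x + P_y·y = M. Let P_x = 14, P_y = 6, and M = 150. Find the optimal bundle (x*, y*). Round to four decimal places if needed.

x* = 5.1429, y* = 13

Set MRS = P_x/P_y: (12/x)/1 = P_x/P_y.
So x*(P_x,P_y) = 12·P_y/P_x, independent of income; and y* = (M − 12·P_y)/P_y.
At the given prices: x* = 12·6/14 = 5.1429, and y* = 13.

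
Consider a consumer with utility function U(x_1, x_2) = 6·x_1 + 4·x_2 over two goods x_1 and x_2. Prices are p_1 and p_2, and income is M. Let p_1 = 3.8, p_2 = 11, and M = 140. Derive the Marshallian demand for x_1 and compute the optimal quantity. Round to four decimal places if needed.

x_1* = 36.8421

Perfect substitutes: compare marginal utility per dollar. 6/p_1 vs 4/p_2 → 1.5789 vs 0.3636.
x_1 gives more utility per dollar, so spend all income on x_1: x_1* = M/p_1, x_2* = 0.
Numerically: x_1* = 36.8421, x_2* = 0.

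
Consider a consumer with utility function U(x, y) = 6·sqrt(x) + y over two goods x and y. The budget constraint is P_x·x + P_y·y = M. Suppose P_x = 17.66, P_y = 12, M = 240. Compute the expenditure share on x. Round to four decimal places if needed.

share on x = 0.3058

Set MRS = P_x/P_y: 3·x^(−1/2) = P_x/P_y.
Solve: √x = 3·P_y/P_x, so x*(P_x,P_y) = (3·P_y/P_x)², and y* = (M − P_x·x*)/P_y.
Plugging in: x* = (3·12/17.66)² = 4.1555, y* = 13.8845.
Expenditure on x: 17.66·4.1555 = 73.3862; share = 0.3058.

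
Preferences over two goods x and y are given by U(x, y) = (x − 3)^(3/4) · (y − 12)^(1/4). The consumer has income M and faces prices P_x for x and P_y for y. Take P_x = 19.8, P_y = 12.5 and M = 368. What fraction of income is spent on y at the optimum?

Let x' = x−3, y' = y−12. MRS = 3·y'/x' = P_x/P_y.
Substituting into the budget: x* = 3 + 0.75·(M − 3·P_x − 12·P_y)/P_x, and y* = 12 + 0.25·(…)/P_y.
Discretionary income = 368 − 3·19.8 − 12·12.5 = 158.6; x* = 3 + 0.75·158.6/19.8 = 9.0076; y* = 12 + 0.25·158.6/12.5 = 15.172.
Expenditure on y: 12.5·15.172 = 189.65; share = 0.5154.

share on y = 0.5154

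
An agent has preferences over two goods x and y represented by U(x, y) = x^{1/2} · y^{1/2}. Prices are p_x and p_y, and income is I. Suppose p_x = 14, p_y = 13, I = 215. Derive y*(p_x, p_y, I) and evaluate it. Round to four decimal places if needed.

y* = 8.2692

MU_x/MU_y = (0.5·y)/(0.5·x); tangency sets this equal to p_x/p_y.
So 0.5·p_y·y = 0.5·p_x·x; combined with the budget, a share 0.5 of income goes to x.
Demand: x*(p_x,p_y,I) = 0.5·I/p_x and y* = 0.5·I/p_y.
At p_x=14, p_y=13, I=215: y* = 0.5·215/13 = 8.2692.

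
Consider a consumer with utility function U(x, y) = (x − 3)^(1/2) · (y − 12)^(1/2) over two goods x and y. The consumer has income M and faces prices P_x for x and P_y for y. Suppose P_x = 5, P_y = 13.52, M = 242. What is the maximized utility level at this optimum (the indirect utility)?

V = 3.9383

Let x' = x−3, y' = y−12. MRS = y'/x' = P_x/P_y.
Substituting into the budget: x* = 3 + 0.5·(M − 3·P_x − 12·P_y)/P_x, and y* = 12 + 0.5·(…)/P_y.
Discretionary income = 242 − 3·5 − 12·13.52 = 64.76; x* = 3 + 0.5·64.76/5 = 9.476; y* = 12 + 0.5·64.76/13.52 = 14.395.
Utility at the optimum: U(9.476, 14.395) = 3.9383.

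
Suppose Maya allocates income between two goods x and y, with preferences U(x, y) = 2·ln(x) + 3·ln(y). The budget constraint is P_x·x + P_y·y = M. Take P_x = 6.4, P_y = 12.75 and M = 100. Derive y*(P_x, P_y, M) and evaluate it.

y* = 4.7059

MU_x/MU_y = (2·y)/(3·x); tangency sets this equal to P_x/P_y.
Rearranging, P_y·y = (3/2)·P_x·x. Substituting into the budget gives P_x·x·(1 + (3/2)) = M.
Demand: x*(P_x,P_y,M) = 0.4·M/P_x and y* = 0.6·M/P_y.
At P_x=6.4, P_y=12.75, M=100: y* = 0.6·100/12.75 = 4.7059.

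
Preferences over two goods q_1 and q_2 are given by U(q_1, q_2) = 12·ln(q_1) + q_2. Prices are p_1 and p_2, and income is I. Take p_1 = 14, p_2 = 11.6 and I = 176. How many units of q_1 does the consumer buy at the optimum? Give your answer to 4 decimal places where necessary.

So q_1*(p_1,p_2) = 12·p_2/p_1, independent of income; and q_2* = (I − 12·p_2)/p_2.
At the given prices: q_1* = 12·11.6/14 = 9.9429.

q_1* = 9.9429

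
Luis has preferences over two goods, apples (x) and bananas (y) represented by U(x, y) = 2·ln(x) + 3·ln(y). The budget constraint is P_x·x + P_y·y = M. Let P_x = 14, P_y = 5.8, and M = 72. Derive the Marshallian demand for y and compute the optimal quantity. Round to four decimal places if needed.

The MRS is (2/3)·y/x. Set MRS = P_x/P_y.
So 2·P_y·y = 3·P_x·x; combined with the budget, a share 0.4 of income goes to x.
Demand: x*(P_x,P_y,M) = 0.4·M/P_x and y* = 0.6·M/P_y.
At P_x=14, P_y=5.8, M=72: y* = 0.6·72/5.8 = 7.4483.

y* = 7.4483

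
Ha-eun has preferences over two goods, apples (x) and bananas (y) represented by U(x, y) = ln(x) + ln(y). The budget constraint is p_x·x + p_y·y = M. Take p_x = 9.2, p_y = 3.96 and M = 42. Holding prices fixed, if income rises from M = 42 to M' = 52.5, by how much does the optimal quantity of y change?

Δy* = 1.3258

MU_x/MU_y = (y)/(x); tangency sets this equal to p_x/p_y.
So p_y·y = p_x·x; combined with the budget, a share 0.5 of income goes to x.
Demand: x*(p_x,p_y,M) = 0.5·M/p_x and y* = 0.5·M/p_y.
At p_x=9.2, p_y=3.96, M=42: y* = 0.5·42/3.96 = 5.303.
At M' = 52.5: y* = 6.6288. Change: 6.6288 − 5.303 = 1.3258.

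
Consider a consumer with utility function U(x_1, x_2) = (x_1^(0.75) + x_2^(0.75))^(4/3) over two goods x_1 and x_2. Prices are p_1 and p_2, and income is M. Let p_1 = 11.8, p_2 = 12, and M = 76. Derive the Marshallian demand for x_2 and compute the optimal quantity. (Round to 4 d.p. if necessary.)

MRS = MU_x_1/MU_x_2 = (x_2/x_1)^(0.25). Set equal to p_1/p_2.
Solve for the ratio: x_2/x_1 = [p_1/p_2]^(4).
With the ratio pinned down, the budget gives x_1* = M/(p_1 + p_2·(x_2/x_1)) and x_2* = (x_2/x_1)·x_1*.
Numerically x_2/x_1 = 0.934982, so x_1* = 76/(11.8 + 12·0.934982) = 3.3015 and x_2* = 0.934982·3.3015 = 3.0868.

x_2* = 3.0868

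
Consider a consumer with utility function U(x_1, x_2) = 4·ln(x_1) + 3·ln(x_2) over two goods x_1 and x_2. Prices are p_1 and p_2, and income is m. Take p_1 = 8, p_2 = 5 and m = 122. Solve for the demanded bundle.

x_1* = 8.7143, x_2* = 10.4571

MU_x_1/MU_x_2 = (4·x_2)/(3·x_1); tangency sets this equal to p_1/p_2.
Rearranging, p_2·x_2 = (3/4)·p_1·x_1. Substituting into the budget gives p_1·x_1·(1 + (3/4)) = m.
Demand: x_1*(p_1,p_2,m) = 4/7·m/p_1 and x_2* = 3/7·m/p_2.
At p_1=8, p_2=5, m=122: x_1* = 4/7·122/8 = 8.7143, x_2* = 10.4571.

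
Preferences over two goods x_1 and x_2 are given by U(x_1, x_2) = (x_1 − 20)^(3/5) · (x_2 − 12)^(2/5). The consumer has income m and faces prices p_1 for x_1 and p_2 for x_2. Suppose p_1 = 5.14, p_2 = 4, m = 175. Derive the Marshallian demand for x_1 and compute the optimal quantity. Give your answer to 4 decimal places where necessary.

Let x_1' = x_1−20, x_2' = x_2−12. MRS = (3/2)·x_2'/x_1' = p_1/p_2.
After buying the subsistence bundle (20, 12), a share 0.6 of the remaining income goes to x_1: x_1* = 20 + 0.6·(m − 20p_1 − 12p_2)/p_1.
Discretionary income = 175 − 20·5.14 − 12·4 = 24.2; x_1* = 20 + 0.6·24.2/5.14 = 22.8249.

x_1* = 22.8249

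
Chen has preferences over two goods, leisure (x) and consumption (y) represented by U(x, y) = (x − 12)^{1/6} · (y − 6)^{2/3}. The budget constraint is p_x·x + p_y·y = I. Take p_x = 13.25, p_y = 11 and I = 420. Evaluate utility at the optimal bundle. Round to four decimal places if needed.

Discretionary income = 420 − 12·13.25 − 6·11 = 195; x* = 12 + 0.2·195/13.25 = 14.9434; y* = 6 + 0.8·195/11 = 20.1818.
Utility at the optimum: U(14.9434, 20.1818) = 7.014.

V = 7.014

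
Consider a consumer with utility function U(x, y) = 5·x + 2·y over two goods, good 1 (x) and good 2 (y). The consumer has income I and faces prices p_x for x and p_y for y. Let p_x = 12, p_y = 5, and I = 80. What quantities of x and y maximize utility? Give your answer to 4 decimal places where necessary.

Perfect substitutes: compare marginal utility per dollar. 5/p_x vs 2/p_y → 0.4167 vs 0.4.
x gives more utility per dollar, so spend all income on x: x* = I/p_x, y* = 0.
Numerically: x* = 6.6667, y* = 0.

x* = 6.6667, y* = 0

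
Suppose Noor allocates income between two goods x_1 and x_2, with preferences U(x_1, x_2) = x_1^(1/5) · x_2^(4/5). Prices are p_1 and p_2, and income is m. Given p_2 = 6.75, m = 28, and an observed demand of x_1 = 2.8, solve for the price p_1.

p_1 = 2

MU_x_1/MU_x_2 = (0.2·x_2)/(0.8·x_1); tangency sets this equal to p_1/p_2.
So 0.2·p_2·x_2 = 0.8·p_1·x_1; combined with the budget, a share 0.2 of income goes to x_1.
Demand: x_1*(p_1,p_2,m) = 0.2·m/p_1 and x_2* = 0.8·m/p_2.
Set x_1* = 2.8 in the demand function and solve for p_1: p_1 = 2.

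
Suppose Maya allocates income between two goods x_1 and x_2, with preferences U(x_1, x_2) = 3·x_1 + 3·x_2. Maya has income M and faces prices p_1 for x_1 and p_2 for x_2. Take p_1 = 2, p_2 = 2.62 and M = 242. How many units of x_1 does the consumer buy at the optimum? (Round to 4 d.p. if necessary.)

Perfect substitutes: compare marginal utility per dollar. 3/p_1 vs 3/p_2 → 1.5 vs 1.145.
x_1 gives more utility per dollar, so spend all income on x_1: x_1* = M/p_1, x_2* = 0.
Numerically: x_1* = 121, x_2* = 0.

x_1* = 121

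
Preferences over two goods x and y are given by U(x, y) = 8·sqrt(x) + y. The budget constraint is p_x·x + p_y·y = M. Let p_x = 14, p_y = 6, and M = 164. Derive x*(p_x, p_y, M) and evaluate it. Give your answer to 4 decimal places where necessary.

Set MRS = p_x/p_y: 4·x^(−1/2) = p_x/p_y.
Solve: √x = 4·p_y/p_x, so x*(p_x,p_y) = (4·p_y/p_x)², and y* = (M − p_x·x*)/p_y.
Plugging in: x* = (4·6/14)² = 2.9388.

x* = 2.9388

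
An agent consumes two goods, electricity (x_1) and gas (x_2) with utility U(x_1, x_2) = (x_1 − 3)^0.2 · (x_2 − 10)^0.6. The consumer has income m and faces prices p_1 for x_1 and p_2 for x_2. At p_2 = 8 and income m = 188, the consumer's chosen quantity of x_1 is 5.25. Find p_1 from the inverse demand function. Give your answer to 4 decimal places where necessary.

p_1 = 9

This is Cobb-Douglas in (x_1−3, x_2−10): tangency gives 0.2·p_2·(x_2−10) = 0.6·p_1·(x_1−3).
After buying the subsistence bundle (3, 10), a share 0.25 of the remaining income goes to x_1: x_1* = 3 + 0.25·(m − 3p_1 − 10p_2)/p_1.
Set x_1* = 5.25 in the demand function and solve for p_1: p_1 = 9.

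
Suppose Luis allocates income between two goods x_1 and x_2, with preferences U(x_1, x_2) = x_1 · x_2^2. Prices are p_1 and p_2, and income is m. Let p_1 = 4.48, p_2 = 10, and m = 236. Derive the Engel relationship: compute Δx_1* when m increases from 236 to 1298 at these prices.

Δx_1* = 79.0179

MU_x_1/MU_x_2 = (x_2)/(2·x_1); tangency sets this equal to p_1/p_2.
Rearranging, p_2·x_2 = 2·p_1·x_1. Substituting into the budget gives p_1·x_1·(1 + 2) = m.
Demand: x_1*(p_1,p_2,m) = 1/3·m/p_1 and x_2* = 2/3·m/p_2.
At p_1=4.48, p_2=10, m=236: x_1* = 1/3·236/4.48 = 17.5595.
At m' = 1298: x_1* = 96.5774. Change: 96.5774 − 17.5595 = 79.0179.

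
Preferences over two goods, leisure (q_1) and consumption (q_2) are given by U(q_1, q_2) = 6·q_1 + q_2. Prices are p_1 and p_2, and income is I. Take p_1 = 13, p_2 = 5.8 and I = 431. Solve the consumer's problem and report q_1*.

q_1* = 33.1538

Linear utility — the consumer picks whichever good has higher MU/price: 6/13 = 0.4615 vs 1/5.8 = 0.1724.
q_1 gives more utility per dollar, so spend all income on q_1: q_1* = I/p_1, q_2* = 0.
Numerically: q_1* = 33.1538, q_2* = 0.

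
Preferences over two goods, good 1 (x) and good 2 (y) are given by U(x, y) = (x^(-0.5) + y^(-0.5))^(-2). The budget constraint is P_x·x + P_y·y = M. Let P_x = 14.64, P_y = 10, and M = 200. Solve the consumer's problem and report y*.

From the CES first-order condition, (y/x)^(1.5) = P_x/P_y.
Hence y/x = (P_x/P_y)^(1/(1.5)), i.e. raised to the 2/3 power.
Substitute y = (y/x)·x into the budget: x* = M/(P_x + P_y·(y/x)).
Numerically y/x = 1.28932, so x* = 200/(14.64 + 10·1.28932) = 7.264 and y* = 1.28932·7.264 = 9.3656.

y* = 9.3656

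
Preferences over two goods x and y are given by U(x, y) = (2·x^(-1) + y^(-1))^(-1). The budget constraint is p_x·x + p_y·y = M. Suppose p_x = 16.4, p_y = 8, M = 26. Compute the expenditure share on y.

Substitute y = (y/x)·x into the budget: x* = M/(p_x + p_y·(y/x)).
Numerically y/x = 1.012423, so x* = 26/(16.4 + 8·1.012423) = 1.0613 and y* = 1.012423·1.0613 = 1.0744.
Expenditure on y: 8·1.0744 = 8.5955; share = 0.3306.

share on y = 0.3306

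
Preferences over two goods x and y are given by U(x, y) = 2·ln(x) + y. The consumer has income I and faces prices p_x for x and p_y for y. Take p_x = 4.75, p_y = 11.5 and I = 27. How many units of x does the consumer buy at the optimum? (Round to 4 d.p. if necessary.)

x* = 4.8421

Set MRS = p_x/p_y: (2/x)/1 = p_x/p_y.
So x*(p_x,p_y) = 2·p_y/p_x, independent of income; and y* = (I − 2·p_y)/p_y.
At the given prices: x* = 2·11.5/4.75 = 4.8421.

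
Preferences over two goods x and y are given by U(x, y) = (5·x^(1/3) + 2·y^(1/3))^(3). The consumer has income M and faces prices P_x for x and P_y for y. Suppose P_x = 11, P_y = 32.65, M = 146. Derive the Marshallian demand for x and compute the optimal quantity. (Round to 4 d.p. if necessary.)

MRS = MU_x/MU_y = (5/2)·(y/x)^(2/3). Set equal to P_x/P_y.
Solve for the ratio: y/x = [(2/5)·P_x/P_y]^(1.5).
Substitute y = (y/x)·x into the budget: x* = M/(P_x + P_y·(y/x)).
Numerically y/x = 0.049471, so x* = 146/(11 + 32.65·0.049471) = 11.5733.

x* = 11.5733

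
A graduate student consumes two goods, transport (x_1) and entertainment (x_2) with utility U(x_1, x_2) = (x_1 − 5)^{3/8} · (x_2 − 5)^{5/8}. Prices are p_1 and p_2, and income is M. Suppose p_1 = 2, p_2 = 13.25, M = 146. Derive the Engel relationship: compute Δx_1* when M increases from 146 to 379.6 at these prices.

Substituting into the budget: x_1* = 5 + 0.375·(M − 5·p_1 − 5·p_2)/p_1, and x_2* = 5 + 0.625·(…)/p_2.
Discretionary income = 146 − 5·2 − 5·13.25 = 69.75; x_1* = 5 + 0.375·69.75/2 = 18.0781.
At M' = 379.6: x_1* = 61.8781. Change: 61.8781 − 18.0781 = 43.8.

Δx_1* = 43.8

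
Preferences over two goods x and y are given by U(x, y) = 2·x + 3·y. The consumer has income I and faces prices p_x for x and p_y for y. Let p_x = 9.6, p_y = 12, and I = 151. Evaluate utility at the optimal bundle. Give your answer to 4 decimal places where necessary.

Perfect substitutes: compare marginal utility per dollar. 2/p_x vs 3/p_y → 0.2083 vs 0.25.
y gives more utility per dollar, so spend all income on y: y* = I/p_y, x* = 0.
Numerically: x* = 0, y* = 12.5833.
Utility at the optimum: U(0, 12.5833) = 37.75.

V = 37.75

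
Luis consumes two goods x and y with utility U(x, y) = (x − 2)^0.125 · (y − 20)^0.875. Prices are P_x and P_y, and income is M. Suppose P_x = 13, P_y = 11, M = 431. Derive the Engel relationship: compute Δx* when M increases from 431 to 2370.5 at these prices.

Δx* = 18.649

Discretionary income = 431 − 2·13 − 20·11 = 185; x* = 2 + 0.125·185/13 = 3.7788.
At M' = 2370.5: x* = 22.4279. Change: 22.4279 − 3.7788 = 18.649.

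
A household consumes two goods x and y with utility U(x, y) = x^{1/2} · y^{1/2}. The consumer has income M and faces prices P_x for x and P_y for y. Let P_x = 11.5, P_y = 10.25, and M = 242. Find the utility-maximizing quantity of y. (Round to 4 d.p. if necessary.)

y* = 11.8049

MU_x/MU_y = (0.5·y)/(0.5·x); tangency sets this equal to P_x/P_y.
So 0.5·P_y·y = 0.5·P_x·x; combined with the budget, a share 0.5 of income goes to x.
Demand: x*(P_x,P_y,M) = 0.5·M/P_x and y* = 0.5·M/P_y.
At P_x=11.5, P_y=10.25, M=242: y* = 0.5·242/10.25 = 11.8049.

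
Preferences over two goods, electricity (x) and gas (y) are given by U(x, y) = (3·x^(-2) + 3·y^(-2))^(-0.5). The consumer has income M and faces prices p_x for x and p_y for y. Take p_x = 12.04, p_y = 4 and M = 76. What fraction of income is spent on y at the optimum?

share on y = 0.3242

MRS = MU_x/MU_y = (y/x)^(3). Set equal to p_x/p_y.
Hence y/x = (p_x/p_y)^(1/(3)), i.e. raised to the 1/3 power.
With the ratio pinned down, the budget gives x* = M/(p_x + p_y·(y/x)) and y* = (y/x)·x*.
Numerically y/x = 1.44385, so x* = 76/(12.04 + 4·1.44385) = 4.266 and y* = 1.44385·4.266 = 6.1594.
Expenditure on y: 4·6.1594 = 24.6377; share = 0.3242.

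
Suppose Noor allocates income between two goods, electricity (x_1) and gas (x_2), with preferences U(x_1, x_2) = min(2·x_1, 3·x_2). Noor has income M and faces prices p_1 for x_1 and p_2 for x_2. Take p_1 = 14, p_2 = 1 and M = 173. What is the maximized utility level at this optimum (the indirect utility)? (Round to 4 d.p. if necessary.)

With perfect complements, no substitution: consume in ratio x_1:x_2 = 3:2.
Budget: p_1·x_1 + p_2·(2/3)·x_1 = M, so (3·p_1 + 2·p_2)·x_1 = 3·M.
Demand: x_1*(p_1,p_2,M) = 3·M/(3·p_1 + 2·p_2), x_2* = 2·M/(3·p_1 + 2·p_2).
Here 3·14 + 2·1 = 44, giving x_1* = 11.7955 and x_2* = 7.8636.
Utility at the optimum: U(11.7955, 7.8636) = 23.5909.

V = 23.5909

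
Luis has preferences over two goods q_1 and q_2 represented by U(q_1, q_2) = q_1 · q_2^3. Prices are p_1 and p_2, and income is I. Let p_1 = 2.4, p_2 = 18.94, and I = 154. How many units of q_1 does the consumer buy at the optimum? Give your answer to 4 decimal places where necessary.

MU_q_1/MU_q_2 = (q_2)/(3·q_1); tangency sets this equal to p_1/p_2.
Rearranging, p_2·q_2 = 3·p_1·q_1. Substituting into the budget gives p_1·q_1·(1 + 3) = I.
Demand: q_1*(p_1,p_2,I) = 0.25·I/p_1 and q_2* = 0.75·I/p_2.
At p_1=2.4, p_2=18.94, I=154: q_1* = 0.25·154/2.4 = 16.0417.

q_1* = 16.0417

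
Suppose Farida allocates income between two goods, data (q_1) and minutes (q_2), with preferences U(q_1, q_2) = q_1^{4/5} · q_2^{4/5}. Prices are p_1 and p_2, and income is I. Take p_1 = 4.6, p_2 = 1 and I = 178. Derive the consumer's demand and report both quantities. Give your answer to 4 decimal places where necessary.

q_1* = 19.3478, q_2* = 89

Demand: q_1*(p_1,p_2,I) = 0.5·I/p_1 and q_2* = 0.5·I/p_2.
At p_1=4.6, p_2=1, I=178: q_1* = 0.5·178/4.6 = 19.3478, q_2* = 89.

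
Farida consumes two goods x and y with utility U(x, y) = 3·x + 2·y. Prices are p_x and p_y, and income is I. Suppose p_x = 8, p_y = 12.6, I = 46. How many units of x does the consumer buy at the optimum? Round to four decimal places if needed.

x* = 5.75

Numerically: x* = 5.75, y* = 0.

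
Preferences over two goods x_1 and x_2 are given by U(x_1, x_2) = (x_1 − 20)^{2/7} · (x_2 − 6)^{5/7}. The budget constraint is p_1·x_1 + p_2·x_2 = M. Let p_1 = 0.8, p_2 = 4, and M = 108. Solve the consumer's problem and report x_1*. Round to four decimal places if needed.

x_1* = 44.2857

Let x_1' = x_1−20, x_2' = x_2−6. MRS = (2/5)·x_2'/x_1' = p_1/p_2.
After buying the subsistence bundle (20, 6), a share 2/7 of the remaining income goes to x_1: x_1* = 20 + 2/7·(M − 20p_1 − 6p_2)/p_1.
Discretionary income = 108 − 20·0.8 − 6·4 = 68; x_1* = 20 + 2/7·68/0.8 = 44.2857.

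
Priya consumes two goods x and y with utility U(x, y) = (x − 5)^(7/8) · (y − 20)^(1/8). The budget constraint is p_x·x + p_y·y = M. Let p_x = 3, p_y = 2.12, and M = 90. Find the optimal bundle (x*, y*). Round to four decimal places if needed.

x* = 14.5083, y* = 21.9222

This is Cobb-Douglas in (x−5, y−20): tangency gives 0.875·p_y·(y−20) = 0.125·p_x·(x−5).
After buying the subsistence bundle (5, 20), a share 0.875 of the remaining income goes to x: x* = 5 + 0.875·(M − 5p_x − 20p_y)/p_x.
Discretionary income = 90 − 5·3 − 20·2.12 = 32.6; x* = 5 + 0.875·32.6/3 = 14.5083; y* = 20 + 0.125·32.6/2.12 = 21.9222.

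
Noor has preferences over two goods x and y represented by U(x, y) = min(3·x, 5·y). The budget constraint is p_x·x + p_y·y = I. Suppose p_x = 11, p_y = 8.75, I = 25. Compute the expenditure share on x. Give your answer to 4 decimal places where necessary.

share on x = 0.6769

Leontief preferences: the optimum is at the kink where x/5 = y/3, i.e. y = (3/5)·x.
Budget: p_x·x + p_y·(3/5)·x = I, so (5·p_x + 3·p_y)·x = 5·I.
Demand: x*(p_x,p_y,I) = 5·I/(5·p_x + 3·p_y), y* = 3·I/(5·p_x + 3·p_y).
Here 5·11 + 3·8.75 = 81.25, giving x* = 1.5385 and y* = 0.9231.
Expenditure on x: 11·1.5385 = 16.9231; share = 0.6769.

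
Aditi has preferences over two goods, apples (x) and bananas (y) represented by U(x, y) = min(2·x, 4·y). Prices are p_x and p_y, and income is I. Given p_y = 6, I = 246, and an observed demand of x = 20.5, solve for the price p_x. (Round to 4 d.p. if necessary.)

With perfect complements, no substitution: consume in ratio x:y = 4:2.
Budget: p_x·x + p_y·(1/2)·x = I, so (4·p_x + 2·p_y)·x = 4·I.
Demand: x*(p_x,p_y,I) = 4·I/(4·p_x + 2·p_y), y* = 2·I/(4·p_x + 2·p_y).
Set x* = 20.5 in the demand function and solve for p_x: p_x = 9.

p_x = 9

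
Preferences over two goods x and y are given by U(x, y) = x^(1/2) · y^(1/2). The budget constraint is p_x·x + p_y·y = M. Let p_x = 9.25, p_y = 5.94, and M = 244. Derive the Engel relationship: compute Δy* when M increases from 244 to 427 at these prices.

Demand: x*(p_x,p_y,M) = 0.5·M/p_x and y* = 0.5·M/p_y.
At p_x=9.25, p_y=5.94, M=244: y* = 0.5·244/5.94 = 20.5387.
At M' = 427: y* = 35.9428. Change: 35.9428 − 20.5387 = 15.404.

Δy* = 15.404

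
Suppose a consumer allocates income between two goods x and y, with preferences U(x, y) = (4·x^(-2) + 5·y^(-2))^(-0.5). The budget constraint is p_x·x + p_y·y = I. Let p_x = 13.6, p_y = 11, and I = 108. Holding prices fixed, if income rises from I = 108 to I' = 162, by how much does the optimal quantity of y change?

Δy* = 2.3723

From the CES first-order condition, (4/5)·(y/x)^(3) = p_x/p_y.
Solve for the ratio: y/x = [(5/4)·p_x/p_y]^(1/3).
With the ratio pinned down, the budget gives x* = I/(p_x + p_y·(y/x)) and y* = (y/x)·x*.
Numerically y/x = 1.156162, so x* = 108/(13.6 + 11·1.156162) = 4.1037 and y* = 1.156162·4.1037 = 4.7445.
At I' = 162: y* = 7.1168. Change: 7.1168 − 4.7445 = 2.3723.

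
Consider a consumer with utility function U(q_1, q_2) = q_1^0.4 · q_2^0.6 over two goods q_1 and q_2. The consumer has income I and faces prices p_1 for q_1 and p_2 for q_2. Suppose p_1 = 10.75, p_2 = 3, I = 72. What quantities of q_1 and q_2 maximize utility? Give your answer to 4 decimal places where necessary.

The MRS is (2/3)·q_2/q_1. Set MRS = p_1/p_2.
So 0.4·p_2·q_2 = 0.6·p_1·q_1; combined with the budget, a share 0.4 of income goes to q_1.
Demand: q_1*(p_1,p_2,I) = 0.4·I/p_1 and q_2* = 0.6·I/p_2.
At p_1=10.75, p_2=3, I=72: q_1* = 0.4·72/10.75 = 2.6791, q_2* = 14.4.

q_1* = 2.6791, q_2* = 14.4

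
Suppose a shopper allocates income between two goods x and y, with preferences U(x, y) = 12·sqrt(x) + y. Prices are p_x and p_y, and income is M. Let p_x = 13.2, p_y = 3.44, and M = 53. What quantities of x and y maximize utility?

x* = 2.445, y* = 6.0252

Utility is quasi-linear in y; the FOC for x is 6/√x = p_x/p_y.
Thus x* = (6·p_y/p_x)² — independent of M — with the rest of income spent on y.
Plugging in: x* = (6·3.44/13.2)² = 2.445, y* = 6.0252.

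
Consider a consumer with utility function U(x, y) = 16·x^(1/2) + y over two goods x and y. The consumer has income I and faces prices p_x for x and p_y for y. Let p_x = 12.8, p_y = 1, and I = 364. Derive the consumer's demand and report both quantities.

Plugging in: x* = (8·1/12.8)² = 0.3906, y* = 359.

x* = 0.3906, y* = 359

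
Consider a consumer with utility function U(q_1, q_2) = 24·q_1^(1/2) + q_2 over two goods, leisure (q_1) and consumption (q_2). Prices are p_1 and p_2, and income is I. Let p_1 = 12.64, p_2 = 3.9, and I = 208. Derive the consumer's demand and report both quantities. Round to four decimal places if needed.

Set MRS = p_1/p_2: 12·q_1^(−1/2) = p_1/p_2.
Solve: √q_1 = 12·p_2/p_1, so q_1*(p_1,p_2) = (12·p_2/p_1)², and q_2* = (I − p_1·q_1*)/p_2.
Plugging in: q_1* = (12·3.9/12.64)² = 13.7087, q_2* = 8.903.

q_1* = 13.7087, q_2* = 8.903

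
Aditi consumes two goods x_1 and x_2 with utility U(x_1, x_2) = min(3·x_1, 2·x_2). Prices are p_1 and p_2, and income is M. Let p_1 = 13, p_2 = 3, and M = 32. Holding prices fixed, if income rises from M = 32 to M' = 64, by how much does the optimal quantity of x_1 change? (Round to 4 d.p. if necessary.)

Δx_1* = 1.8286

Leontief preferences: the optimum is at the kink where x_1/2 = x_2/3, i.e. x_2 = (3/2)·x_1.
Budget: p_1·x_1 + p_2·(3/2)·x_1 = M, so (2·p_1 + 3·p_2)·x_1 = 2·M.
Demand: x_1*(p_1,p_2,M) = 2·M/(2·p_1 + 3·p_2), x_2* = 3·M/(2·p_1 + 3·p_2).
Here 2·13 + 3·3 = 35, giving x_1* = 1.8286.
At M' = 64: x_1* = 3.6571. Change: 3.6571 − 1.8286 = 1.8286.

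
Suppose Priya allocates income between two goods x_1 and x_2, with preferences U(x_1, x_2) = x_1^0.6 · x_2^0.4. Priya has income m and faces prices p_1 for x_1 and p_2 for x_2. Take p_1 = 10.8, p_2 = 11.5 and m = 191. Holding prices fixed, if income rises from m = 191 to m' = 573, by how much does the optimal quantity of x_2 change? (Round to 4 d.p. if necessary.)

Tangency: MRS = (3/2)·x_2/x_1 = p_1/p_2.
So 0.6·p_2·x_2 = 0.4·p_1·x_1; combined with the budget, a share 0.6 of income goes to x_1.
Demand: x_1*(p_1,p_2,m) = 0.6·m/p_1 and x_2* = 0.4·m/p_2.
At p_1=10.8, p_2=11.5, m=191: x_2* = 0.4·191/11.5 = 6.6435.
At m' = 573: x_2* = 19.9304. Change: 19.9304 − 6.6435 = 13.287.

Δx_2* = 13.287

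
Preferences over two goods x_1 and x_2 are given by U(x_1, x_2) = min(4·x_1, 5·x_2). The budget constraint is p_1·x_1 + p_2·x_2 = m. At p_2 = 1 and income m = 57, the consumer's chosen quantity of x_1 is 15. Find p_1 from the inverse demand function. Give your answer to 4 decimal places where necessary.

Leontief preferences: the optimum is at the kink where x_1/5 = x_2/4, i.e. x_2 = (4/5)·x_1.
Budget: p_1·x_1 + p_2·(4/5)·x_1 = m, so (5·p_1 + 4·p_2)·x_1 = 5·m.
Demand: x_1*(p_1,p_2,m) = 5·m/(5·p_1 + 4·p_2), x_2* = 4·m/(5·p_1 + 4·p_2).
Set x_1* = 15 in the demand function and solve for p_1: p_1 = 3.

p_1 = 3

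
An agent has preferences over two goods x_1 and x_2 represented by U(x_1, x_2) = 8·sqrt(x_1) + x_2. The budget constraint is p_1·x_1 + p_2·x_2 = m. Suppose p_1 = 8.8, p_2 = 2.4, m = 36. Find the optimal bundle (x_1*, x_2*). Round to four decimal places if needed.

x_1* = 1.1901, x_2* = 10.6364

Plugging in: x_1* = (4·2.4/8.8)² = 1.1901, x_2* = 10.6364.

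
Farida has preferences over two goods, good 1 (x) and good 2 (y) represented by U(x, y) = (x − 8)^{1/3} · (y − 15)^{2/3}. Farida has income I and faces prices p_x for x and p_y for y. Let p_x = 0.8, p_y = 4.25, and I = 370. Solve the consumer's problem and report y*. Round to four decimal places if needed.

y* = 62.0353

After buying the subsistence bundle (8, 15), a share 1/3 of the remaining income goes to x: x* = 8 + 1/3·(I − 8p_x − 15p_y)/p_x.
Discretionary income = 370 − 8·0.8 − 15·4.25 = 299.85; y* = 15 + 2/3·299.85/4.25 = 62.0353.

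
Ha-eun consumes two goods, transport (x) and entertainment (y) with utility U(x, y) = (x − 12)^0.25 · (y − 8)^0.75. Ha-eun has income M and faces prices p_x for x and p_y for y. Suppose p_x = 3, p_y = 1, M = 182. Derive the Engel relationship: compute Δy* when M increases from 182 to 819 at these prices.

This is Cobb-Douglas in (x−12, y−8): tangency gives 0.25·p_y·(y−8) = 0.75·p_x·(x−12).
Substituting into the budget: x* = 12 + 0.25·(M − 12·p_x − 8·p_y)/p_x, and y* = 8 + 0.75·(…)/p_y.
Discretionary income = 182 − 12·3 − 8·1 = 138; y* = 8 + 0.75·138/1 = 111.5.
At M' = 819: y* = 589.25. Change: 589.25 − 111.5 = 477.75.

Δy* = 477.75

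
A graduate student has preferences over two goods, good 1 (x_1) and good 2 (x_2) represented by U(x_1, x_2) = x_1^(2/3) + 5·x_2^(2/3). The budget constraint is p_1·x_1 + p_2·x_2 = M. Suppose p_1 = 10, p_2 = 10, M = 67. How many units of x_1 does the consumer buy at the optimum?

x_1* = 0.0532

MU_x_1 ∝ x_1^(-1/3), MU_x_2 ∝ 5·x_2^(-1/3), so MRS = (1/5)·(x_2/x_1)^(1/3) = p_1/p_2.
Hence x_2/x_1 = (5·p_1/p_2)^(1/(1/3)), i.e. raised to the 3 power.
Substitute x_2 = (x_2/x_1)·x_1 into the budget: x_1* = M/(p_1 + p_2·(x_2/x_1)).
Numerically x_2/x_1 = 125, so x_1* = 67/(10 + 10·125) = 0.0532.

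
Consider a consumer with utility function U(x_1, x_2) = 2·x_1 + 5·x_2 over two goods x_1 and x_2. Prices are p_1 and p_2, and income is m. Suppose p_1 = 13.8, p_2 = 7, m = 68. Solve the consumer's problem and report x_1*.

Perfect substitutes: compare marginal utility per dollar. 2/p_1 vs 5/p_2 → 0.1449 vs 0.7143.
x_2 gives more utility per dollar, so spend all income on x_2: x_2* = m/p_2, x_1* = 0.
Numerically: x_1* = 0, x_2* = 9.7143.

x_1* = 0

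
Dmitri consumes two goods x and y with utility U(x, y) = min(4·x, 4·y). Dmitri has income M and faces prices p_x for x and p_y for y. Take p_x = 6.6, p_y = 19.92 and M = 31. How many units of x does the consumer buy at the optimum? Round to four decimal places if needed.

Leontief preferences: the optimum is at the kink where x/4 = y/4, i.e. y = x.
Budget: p_x·x + p_y·x = M, so (4·p_x + 4·p_y)·x = 4·M.
Demand: x*(p_x,p_y,M) = 4·M/(4·p_x + 4·p_y), y* = 4·M/(4·p_x + 4·p_y).
Here 4·6.6 + 4·19.92 = 106.08, giving x* = 1.1689.

x* = 1.1689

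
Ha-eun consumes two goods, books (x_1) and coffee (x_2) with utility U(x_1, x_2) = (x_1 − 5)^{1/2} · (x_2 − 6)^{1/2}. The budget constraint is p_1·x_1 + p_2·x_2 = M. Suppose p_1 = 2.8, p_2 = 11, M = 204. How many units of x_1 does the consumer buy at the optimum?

x_1* = 27.1429

Let x_1' = x_1−5, x_2' = x_2−6. MRS = x_2'/x_1' = p_1/p_2.
After buying the subsistence bundle (5, 6), a share 0.5 of the remaining income goes to x_1: x_1* = 5 + 0.5·(M − 5p_1 − 6p_2)/p_1.
Discretionary income = 204 − 5·2.8 − 6·11 = 124; x_1* = 5 + 0.5·124/2.8 = 27.1429.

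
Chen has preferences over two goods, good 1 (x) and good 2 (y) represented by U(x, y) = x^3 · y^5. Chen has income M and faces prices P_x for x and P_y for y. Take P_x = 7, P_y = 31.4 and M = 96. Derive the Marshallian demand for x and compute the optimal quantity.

MU_x/MU_y = (3·y)/(5·x); tangency sets this equal to P_x/P_y.
So 3·P_y·y = 5·P_x·x; combined with the budget, a share 0.375 of income goes to x.
Demand: x*(P_x,P_y,M) = 0.375·M/P_x and y* = 0.625·M/P_y.
At P_x=7, P_y=31.4, M=96: x* = 0.375·96/7 = 5.1429.

x* = 5.1429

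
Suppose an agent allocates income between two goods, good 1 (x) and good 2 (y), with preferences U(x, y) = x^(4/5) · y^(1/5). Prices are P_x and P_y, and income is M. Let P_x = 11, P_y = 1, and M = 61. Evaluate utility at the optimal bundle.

Demand: x*(P_x,P_y,M) = 0.8·M/P_x and y* = 0.2·M/P_y.
At P_x=11, P_y=1, M=61: x* = 0.8·61/11 = 4.4364, y* = 12.2.
Utility at the optimum: U(4.4364, 12.2) = 5.4312.

V = 5.4312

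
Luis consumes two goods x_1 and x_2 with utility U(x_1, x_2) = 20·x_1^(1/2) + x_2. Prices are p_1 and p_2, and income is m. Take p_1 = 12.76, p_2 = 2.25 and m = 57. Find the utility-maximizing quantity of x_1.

MU_x_1 = 10/√x_1, MU_x_2 = 1. Tangency: 10/√x_1 = p_1/p_2.
Solve: √x_1 = 10·p_2/p_1, so x_1*(p_1,p_2) = (10·p_2/p_1)², and x_2* = (m − p_1·x_1*)/p_2.
Plugging in: x_1* = (10·2.25/12.76)² = 3.1093.

x_1* = 3.1093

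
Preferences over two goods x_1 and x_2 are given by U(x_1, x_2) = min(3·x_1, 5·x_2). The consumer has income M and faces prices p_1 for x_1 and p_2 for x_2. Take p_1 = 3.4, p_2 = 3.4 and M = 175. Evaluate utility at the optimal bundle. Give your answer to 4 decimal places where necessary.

V = 96.5074

With perfect complements, no substitution: consume in ratio x_1:x_2 = 5:3.
Budget: p_1·x_1 + p_2·(3/5)·x_1 = M, so (5·p_1 + 3·p_2)·x_1 = 5·M.
Demand: x_1*(p_1,p_2,M) = 5·M/(5·p_1 + 3·p_2), x_2* = 3·M/(5·p_1 + 3·p_2).
Here 5·3.4 + 3·3.4 = 27.2, giving x_1* = 32.1691 and x_2* = 19.3015.
Utility at the optimum: U(32.1691, 19.3015) = 96.5074.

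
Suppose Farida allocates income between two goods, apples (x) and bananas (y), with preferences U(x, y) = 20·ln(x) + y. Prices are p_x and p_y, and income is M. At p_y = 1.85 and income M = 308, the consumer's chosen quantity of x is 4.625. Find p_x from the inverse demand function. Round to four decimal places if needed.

MU_x = 20/x, MU_y = 1. Tangency: 20/x = p_x/p_y.
So x*(p_x,p_y) = 20·p_y/p_x, independent of income; and y* = (M − 20·p_y)/p_y.
Set x* = 4.625 in the demand function and solve for p_x: p_x = 8.

p_x = 8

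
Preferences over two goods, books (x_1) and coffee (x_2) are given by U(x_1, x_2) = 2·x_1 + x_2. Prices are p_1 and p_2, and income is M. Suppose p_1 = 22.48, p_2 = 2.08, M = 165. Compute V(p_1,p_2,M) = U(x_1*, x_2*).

V = 79.3269

Perfect substitutes: compare marginal utility per dollar. 2/p_1 vs 1/p_2 → 0.089 vs 0.4808.
x_2 gives more utility per dollar, so spend all income on x_2: x_2* = M/p_2, x_1* = 0.
Numerically: x_1* = 0, x_2* = 79.3269.
Utility at the optimum: U(0, 79.3269) = 79.3269.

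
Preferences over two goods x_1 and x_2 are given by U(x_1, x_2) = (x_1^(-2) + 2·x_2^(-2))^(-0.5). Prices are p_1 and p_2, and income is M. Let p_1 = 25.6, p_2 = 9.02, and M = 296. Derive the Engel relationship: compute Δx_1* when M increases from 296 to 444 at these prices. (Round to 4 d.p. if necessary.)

Δx_1* = 3.55

MRS = MU_x_1/MU_x_2 = (1/2)·(x_2/x_1)^(3). Set equal to p_1/p_2.
Solve for the ratio: x_2/x_1 = [2·p_1/p_2]^(1/3).
With the ratio pinned down, the budget gives x_1* = M/(p_1 + p_2·(x_2/x_1)) and x_2* = (x_2/x_1)·x_1*.
Numerically x_2/x_1 = 1.783834, so x_1* = 296/(25.6 + 9.02·1.783834) = 7.1.
At M' = 444: x_1* = 10.65. Change: 10.65 − 7.1 = 3.55.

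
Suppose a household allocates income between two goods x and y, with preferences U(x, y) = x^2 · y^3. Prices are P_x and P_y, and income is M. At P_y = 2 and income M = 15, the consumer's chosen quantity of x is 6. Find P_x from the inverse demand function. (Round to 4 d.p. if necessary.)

MU_x/MU_y = (2·y)/(3·x); tangency sets this equal to P_x/P_y.
Rearranging, P_y·y = (3/2)·P_x·x. Substituting into the budget gives P_x·x·(1 + (3/2)) = M.
Demand: x*(P_x,P_y,M) = 0.4·M/P_x and y* = 0.6·M/P_y.
Set x* = 6 in the demand function and solve for P_x: P_x = 1.

P_x = 1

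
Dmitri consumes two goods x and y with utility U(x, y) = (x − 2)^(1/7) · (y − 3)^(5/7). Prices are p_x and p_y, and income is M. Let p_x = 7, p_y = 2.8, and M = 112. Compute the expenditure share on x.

This is Cobb-Douglas in (x−2, y−3): tangency gives 1/7·p_y·(y−3) = 5/7·p_x·(x−2).
After buying the subsistence bundle (2, 3), a share 1/6 of the remaining income goes to x: x* = 2 + 1/6·(M − 2p_x − 3p_y)/p_x.
Discretionary income = 112 − 2·7 − 3·2.8 = 89.6; x* = 2 + 1/6·89.6/7 = 4.1333; y* = 3 + 5/6·89.6/2.8 = 29.6667.
Expenditure on x: 7·4.1333 = 28.9333; share = 0.2583.

share on x = 0.2583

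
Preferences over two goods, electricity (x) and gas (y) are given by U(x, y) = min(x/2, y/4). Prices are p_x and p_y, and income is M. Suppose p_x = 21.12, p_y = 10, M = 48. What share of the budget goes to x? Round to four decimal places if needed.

share on x = 0.5136

Leontief preferences: the optimum is at the kink where x/2 = y/4, i.e. y = 2·x.
Budget: p_x·x + p_y·2·x = M, so (2·p_x + 4·p_y)·x = 2·M.
Demand: x*(p_x,p_y,M) = 2·M/(2·p_x + 4·p_y), y* = 4·M/(2·p_x + 4·p_y).
Here 2·21.12 + 4·10 = 82.24, giving x* = 1.1673 and y* = 2.3346.
Expenditure on x: 21.12·1.1673 = 24.6537; share = 0.5136.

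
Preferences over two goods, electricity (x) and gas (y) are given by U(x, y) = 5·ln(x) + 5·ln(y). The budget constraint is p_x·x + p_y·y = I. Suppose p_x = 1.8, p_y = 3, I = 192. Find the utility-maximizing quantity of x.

MU_x/MU_y = (5·y)/(5·x); tangency sets this equal to p_x/p_y.
So 5·p_y·y = 5·p_x·x; combined with the budget, a share 0.5 of income goes to x.
Demand: x*(p_x,p_y,I) = 0.5·I/p_x and y* = 0.5·I/p_y.
At p_x=1.8, p_y=3, I=192: x* = 0.5·192/1.8 = 53.3333.

x* = 53.3333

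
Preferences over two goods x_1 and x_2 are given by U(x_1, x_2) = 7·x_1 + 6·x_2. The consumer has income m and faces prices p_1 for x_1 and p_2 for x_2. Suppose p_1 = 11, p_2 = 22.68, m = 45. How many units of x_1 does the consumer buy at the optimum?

x_1* = 4.0909

Perfect substitutes: compare marginal utility per dollar. 7/p_1 vs 6/p_2 → 0.6364 vs 0.2646.
x_1 gives more utility per dollar, so spend all income on x_1: x_1* = m/p_1, x_2* = 0.
Numerically: x_1* = 4.0909, x_2* = 0.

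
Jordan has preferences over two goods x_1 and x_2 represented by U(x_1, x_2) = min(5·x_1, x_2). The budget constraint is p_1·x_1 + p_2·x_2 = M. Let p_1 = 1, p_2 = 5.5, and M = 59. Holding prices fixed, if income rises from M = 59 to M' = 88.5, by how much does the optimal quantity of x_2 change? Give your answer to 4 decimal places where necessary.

With perfect complements, no substitution: consume in ratio x_1:x_2 = 1:5.
Budget: p_1·x_1 + p_2·5·x_1 = M, so (p_1 + 5·p_2)·x_1 = M.
Demand: x_1*(p_1,p_2,M) = M/(p_1 + 5·p_2), x_2* = 5·M/(p_1 + 5·p_2).
Here 1 + 5·5.5 = 28.5, giving x_2* = 10.3509.
At M' = 88.5: x_2* = 15.5263. Change: 15.5263 − 10.3509 = 5.1754.

Δx_2* = 5.1754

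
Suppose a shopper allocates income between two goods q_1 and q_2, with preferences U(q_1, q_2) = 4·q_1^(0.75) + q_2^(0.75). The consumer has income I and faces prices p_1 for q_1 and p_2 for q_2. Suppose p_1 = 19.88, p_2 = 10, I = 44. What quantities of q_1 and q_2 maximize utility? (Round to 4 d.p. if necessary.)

From the CES first-order condition, 4·(q_2/q_1)^(0.25) = p_1/p_2.
Hence q_2/q_1 = ((1/4)·p_1/p_2)^(1/(0.25)), i.e. raised to the 4 power.
With the ratio pinned down, the budget gives q_1* = I/(p_1 + p_2·(q_2/q_1)) and q_2* = (q_2/q_1)·q_1*.
Numerically q_2/q_1 = 0.061013, so q_1* = 44/(19.88 + 10·0.061013) = 2.1474 and q_2* = 0.061013·2.1474 = 0.131.

q_1* = 2.1474, q_2* = 0.131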